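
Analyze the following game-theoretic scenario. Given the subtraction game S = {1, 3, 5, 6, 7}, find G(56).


The subtraction set is S = {1, 3, 5, 6, 7}.
G(k) = mex{ G(k - s) : s in S, s <= k }. We compute iteratively: G(0) = 0.
G(1) = mex({0}) = 1
G(2) = mex({1}) = 0
G(3) = mex({0}) = 1
G(4) = mex({1}) = 0
G(5) = mex({0}) = 1
G(6) = mex({0, 1}) = 2
G(7) = mex({0, 1, 2}) = 3
G(8) = mex({0, 1, 3}) = 2
G(9) = mex({0, 1, 2}) = 3
G(10) = mex({0, 1, 3}) = 2
G(11) = mex({0, 1, 2}) = 3
G(12) = mex({1, 2, 3}) = 0
G(13) = mex({0, 2, 3}) = 1
G(14) = mex({1, 2, 3}) = 0
G(15) = mex({0, 2, 3}) = 1
G(16) = mex({1, 2, 3}) = 0
G(17) = mex({0, 2, 3}) = 1
G(18) = mex({0, 1, 3}) = 2
Observe that G(12)..G(18) = 0, 1, 0, 1, 0, 1, 2 repeats G(0)..G(6) = 0, 1, 0, 1, 0, 1, 2.
For k >= max(S) = 7, G(k) is determined by the previous 7 values G(k-7)..G(k-1); a window of 7 consecutive values has recurred shifted by 12, so by induction G(k + 12) = G(k) for all k >= 0: the sequence is periodic from the start with period 12.
One period: G(0..11) = 0, 1, 0, 1, 0, 1, 2, 3, 2, 3, 2, 3.
56 mod 12 = 8, so G(56) = G(8) = 2.

2


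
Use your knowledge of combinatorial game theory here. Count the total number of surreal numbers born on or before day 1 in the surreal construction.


Day 0: {|} = 0 is born. Count = 1.
Day n: the number of surreal numbers born by day n is 2^(n+1) - 1.
By day 0: 2^1 - 1 = 1
By day 1: 2^2 - 1 = 3
By day 1: 3 surreal numbers.

3


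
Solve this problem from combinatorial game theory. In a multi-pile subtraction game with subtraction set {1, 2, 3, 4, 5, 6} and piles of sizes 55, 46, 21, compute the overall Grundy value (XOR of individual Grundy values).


Subtraction set: {1, 2, 3, 4, 5, 6}
For this subtraction set, G(n) = n mod 7 (period = max + 1 = 7).
Pile 1 (size 55): G(55) = 55 mod 7 = 6
Pile 2 (size 46): G(46) = 46 mod 7 = 4
Pile 3 (size 21): G(21) = 21 mod 7 = 0
Total Grundy value = XOR of all: 6 XOR 4 XOR 0 = 2

2


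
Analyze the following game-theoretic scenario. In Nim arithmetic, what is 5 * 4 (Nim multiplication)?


Nim multiplication is bilinear over XOR: (u XOR v) * w = (u*w) XOR (v*w).
So we split each operand into its bit components and XOR the pairwise Nim products.
5 = 1 + 4 (as XOR of powers of 2).
4 = 4 (as XOR of powers of 2).
Using the standard Nim-product table on single bits:
  2*2 = 3,   2*4 = 8,   2*8 = 12,
  4*4 = 6,   4*8 = 11,  8*8 = 13,
and  1*x = x (identity), k*l = l*k (commutative).
Pairwise Nim products:
  1 * 4 = 4
  4 * 4 = 6
XOR them: 4 XOR 6 = 2.
Result: 5 * 4 = 2 (in Nim).

2


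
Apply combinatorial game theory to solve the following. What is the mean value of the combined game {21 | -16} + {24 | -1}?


G1 = {21 | -16}, G2 = {24 | -1}
Each is a switch {a | b} with numbers a > b; its mean value is (a + b)/2, and mean value is additive over game sums: m(G1 + G2) = m(G1) + m(G2).
Mean of G1 = (21 + (-16))/2 = 5/2 = 5/2
Mean of G2 = (24 + (-1))/2 = 23/2 = 23/2
Mean of G1 + G2 = 5/2 + 23/2 = 14

14


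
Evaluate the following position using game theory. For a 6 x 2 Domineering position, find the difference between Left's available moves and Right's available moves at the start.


Board is 6 x 2 (rows x cols).
Left (vertical) placements: (rows-1) * cols = 5 * 2 = 10
Right (horizontal) placements: rows * (cols-1) = 6 * 1 = 6
Advantage = Left - Right = 10 - 6 = 4

4


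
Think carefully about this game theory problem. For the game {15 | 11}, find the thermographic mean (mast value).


Game = {15 | 11}, a switch {a | b} with numbers a > b.
Its thermograph has left wall a - t and right wall b + t, which meet at t = (a - b)/2, where both equal (a + b)/2. So the mast (mean value) is at (a + b)/2.
Mean = (15 + (11))/2 = 26/2 = 13

13


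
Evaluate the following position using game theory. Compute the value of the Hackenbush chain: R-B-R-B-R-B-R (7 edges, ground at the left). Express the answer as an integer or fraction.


Edges (from ground): R-B-R-B-R-B-R
By Berlekamp's sign-expansion rule, a Blue-Red Hackenbush stalk has the value of the surreal number whose sign sequence is the edge sequence with B -> + and R -> -.
Sign sequence: -+-+-+-
Trace the sign expansion in the surreal number tree, starting from 0:
Edge 1: R (sign -) -> bounds (-inf, 0), value = -1
Edge 2: B (sign +) -> bounds (-1, 0), value = -1/2
Edge 3: R (sign -) -> bounds (-1, -1/2), value = -3/4
Edge 4: B (sign +) -> bounds (-3/4, -1/2), value = -5/8
Edge 5: R (sign -) -> bounds (-3/4, -5/8), value = -11/16
Edge 6: B (sign +) -> bounds (-11/16, -5/8), value = -21/32
Edge 7: R (sign -) -> bounds (-11/16, -21/32), value = -43/64
Game value = -43/64

-43/64


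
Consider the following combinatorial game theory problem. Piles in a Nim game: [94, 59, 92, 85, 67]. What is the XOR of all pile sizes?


We need the XOR (exclusive or) of all pile sizes.
After XOR-ing pile 1 (size 94): 0 XOR 94 = 94
After XOR-ing pile 2 (size 59): 94 XOR 59 = 101
After XOR-ing pile 3 (size 92): 101 XOR 92 = 57
After XOR-ing pile 4 (size 85): 57 XOR 85 = 108
After XOR-ing pile 5 (size 67): 108 XOR 67 = 47
The Nim-value of this position is 47.

47


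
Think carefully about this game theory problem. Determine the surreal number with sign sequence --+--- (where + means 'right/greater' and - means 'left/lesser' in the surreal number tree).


Sign expansion: --+---
Rule: track bounds (lo, hi), initially (-inf, +inf). On '+', the current value becomes lo and we move to the simplest number in (value, hi): value + 1 if hi = +inf, otherwise the midpoint (value + hi)/2. On '-', the current value becomes hi and we move to value - 1 if lo = -inf, otherwise the midpoint (lo + value)/2.
Start at 0.
Step 1: sign = -, move left. Bounds: (-inf, 0). Value = -1
Step 2: sign = -, move left. Bounds: (-inf, -1). Value = -2
Step 3: sign = +, move right. Bounds: (-2, -1). Value = -3/2
Step 4: sign = -, move left. Bounds: (-2, -3/2). Value = -7/4
Step 5: sign = -, move left. Bounds: (-2, -7/4). Value = -15/8
Step 6: sign = -, move left. Bounds: (-2, -15/8). Value = -31/16
The surreal number with sign expansion --+--- is -31/16.

-31/16


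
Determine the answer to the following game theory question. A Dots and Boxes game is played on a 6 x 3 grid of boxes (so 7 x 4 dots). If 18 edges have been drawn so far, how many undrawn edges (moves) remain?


Grid: 6 x 3 boxes, i.e. 7 rows and 4 columns of dots.
Horizontal edges: (rows + 1) * cols = 7 * 3 = 21
Vertical edges: rows * (cols + 1) = 6 * 4 = 24
Total edges: 21 + 24 = 45
Edges drawn: 18
Remaining: 45 - 18 = 27

27


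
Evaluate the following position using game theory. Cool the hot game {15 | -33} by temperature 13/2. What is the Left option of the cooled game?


Original game: {15 | -33} (a switch {a | b} with a > b).
Cooling by t (for t below the temperature (a - b)/2 = 24) taxes each move by t: {a | b} cooled by t is {a - t | b + t}.
Cooling amount: t = 13/2
Cooled Left option: 15 - 13/2 = 17/2
Cooled Right option: -33 + 13/2 = -53/2
Cooled game: {17/2 | -53/2}
Left option = 17/2

17/2


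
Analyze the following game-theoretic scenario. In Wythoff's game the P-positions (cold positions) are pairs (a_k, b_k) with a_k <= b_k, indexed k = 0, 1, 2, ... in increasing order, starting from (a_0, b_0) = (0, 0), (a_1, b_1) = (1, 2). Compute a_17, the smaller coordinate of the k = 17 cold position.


By Wythoff's theorem, a_k = floor(k * phi) and b_k = floor(k * phi^2) = a_k + k, where phi = (1 + sqrt(5))/2 is the golden ratio.
phi = (1 + sqrt(5))/2 = 1.618034
k = 17
k * phi = 17 * 1.618034 = 27.506578
a_17 = floor(k * phi) = 27

27


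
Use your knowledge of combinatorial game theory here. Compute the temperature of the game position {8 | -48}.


The game is {8 | -48}, a switch {a | b} with numbers a > b.
Cooling {a | b} by t gives {a - t | b + t}, which stops being hot when a - t = b + t, i.e. at t = (a - b)/2. So the temperature of a switch is (a - b)/2.
Temperature = (Left option - Right option) / 2
= (8 - (-48)) / 2
= 56 / 2
= 28

28


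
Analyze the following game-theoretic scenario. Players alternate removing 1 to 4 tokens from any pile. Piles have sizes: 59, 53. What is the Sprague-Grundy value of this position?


Subtraction set: {1, 2, 3, 4}
For this subtraction set, G(n) = n mod 5 (period = max + 1 = 5).
Pile 1 (size 59): G(59) = 59 mod 5 = 4
Pile 2 (size 53): G(53) = 53 mod 5 = 3
Total Grundy value = XOR of all: 4 XOR 3 = 7

7


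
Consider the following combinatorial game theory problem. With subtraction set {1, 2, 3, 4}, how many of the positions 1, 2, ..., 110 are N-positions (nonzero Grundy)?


Subtraction set S = {1, 2, 3, 4}, so G(n) = n mod 5.
G(n) = 0 when n is a multiple of 5.
Multiples of 5 in [1, 110]: 22
N-positions (nonzero Grundy) = 110 - 22 = 88

88


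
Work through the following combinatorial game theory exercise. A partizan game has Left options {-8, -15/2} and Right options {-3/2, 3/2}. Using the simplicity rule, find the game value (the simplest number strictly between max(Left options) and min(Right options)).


Left options: {-8, -15/2}, max = -15/2
Right options: {-3/2, 3/2}, min = -3/2
All options are numbers and max(Left) < min(Right), so by the simplicity theorem the value is the simplest (earliest-born) number strictly between -15/2 and -3/2.
Integers -7 through -2 all lie strictly between -15/2 and -3/2.
Among integers, the simplest (lowest birthday = smallest |n|; 0 is born on day 0, +-n on day n) is -2.
No non-integer in the interval can be simpler: if x is a non-integer in the interval, then floor(x) or ceil(x) also lies in the interval (the interval contains an integer), and both are proper prefixes of x's sign expansion, i.e. born earlier. So the game value is -2.
Game value = -2

-2


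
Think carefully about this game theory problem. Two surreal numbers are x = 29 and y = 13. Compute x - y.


x = 29, y = 13
x - y = 29 - 13 = 16

16


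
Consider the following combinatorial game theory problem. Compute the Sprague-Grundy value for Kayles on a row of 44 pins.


Kayles: a move removes 1 or 2 adjacent pins from a contiguous row.
Removing pins from a row of k leaves two independent rows (a, b) with a + b = k - 1 (one pin) or a + b = k - 2 (two pins); an end removal gives a = 0.
By Sprague-Grundy, G(k) = mex{ G(a) XOR G(b) } over all these splits. G(0) = 0.
G(1): splits (0,0):0^0=0 -> mex({0}) = 1
G(2): splits (0,1):0^1=1 (0,0):0^0=0 -> mex({0, 1}) = 2
G(3): splits (0,2):0^2=2 (1,1):1^1=0 (0,1):0^1=1 -> mex({0, 1, 2}) = 3
G(4): splits (0,3):0^3=3 (1,2):1^2=3 (0,2):0^2=2 (1,1):1^1=0 -> mex({0, 2, 3}) = 1
G(5): splits (0,4):0^1=1 (1,3):1^3=2 (2,2):2^2=0 (0,3):0^3=3 (1,2):1^2=3 -> mex({0, 1, 2, 3}) = 4
G(6) = mex({0, 1, 2, 4}) = 3
G(7) = mex({0, 1, 3, 4, 5}) = 2
G(8) = mex({0, 2, 3, 5, 6}) = 1
G(9) = mex({0, 1, 2, 3, 6, 7}) = 4
G(10) = mex({0, 1, 3, 4, 5, 7}) = 2
G(11) = mex({0, 1, 2, 3, 4, 5}) = 6
G(12) = mex({0, 1, 2, 3, 5, 6, 7}) = 4
G(13) = mex({0, 2, 3, 4, 6, 7}) = 1
G(14) = mex({0, 1, 4, 5, 6, 7}) = 2
G(15) = mex({0, 1, 2, 3, 4, 5, 6}) = 7
G(16) = mex({0, 2, 3, 5, 6, 7}) = 1
G(17) = mex({0, 1, 2, 3, 5, 6, 7}) = 4
G(18) = mex({0, 1, 2, 4, 5, 6}) = 3
G(19) = mex({0, 1, 3, 4, 5, 7}) = 2
G(20) = mex({0, 2, 3, 4, 5, 6, 7}) = 1
G(21) = mex({0, 1, 2, 3, 5, 6, 7}) = 4
G(22) = mex({0, 1, 2, 3, 4, 5, 7}) = 6
G(23) = mex({0, 1, 2, 3, 4, 5, 6}) = 7
G(24) = mex({0, 1, 2, 3, 5, 6, 7}) = 4
G(25) = mex({0, 2, 3, 4, 6, 7}) = 1
G(26) = mex({0, 1, 3, 4, 5, 6, 7}) = 2
G(27) = mex({0, 1, 2, 3, 4, 5, 6, 7}) = 8
G(28) = mex({0, 1, 2, 3, 4, 6, 7, 8}) = 5
G(29) = mex({0, 1, 2, 3, 5, 6, 7, 8, 9}) = 4
G(30) = mex({0, 1, 2, 3, 4, 5, 6, 9, 10}) = 7
G(31) = mex({0, 1, 3, 4, 5, 7, 10, 11}) = 2
G(32) = mex({0, 2, 3, 4, 5, 6, 7, 9, 11}) = 1
G(33) = mex({0, 1, 2, 3, 4, 5, 6, 7, 9, 12}) = 8
G(34) = mex({0, 1, 2, 3, 4, 5, 7, 8, 11, 12}) = 6
G(35) = mex({0, 1, 2, 3, 4, 5, 6, 8, 9, 10, 11}) = 7
G(36) = mex({0, 1, 2, 3, 5, 6, 7, 9, 10}) = 4
G(37) = mex({0, 2, 3, 4, 6, 7, 9, 10, 11, 12}) = 1
G(38) = mex({0, 1, 3, 4, 5, 6, 7, 9, 10, 11, 12}) = 2
G(39) = mex({0, 1, 2, 4, 5, 6, 7, 9, 10, 12, 14}) = 3
G(40) = mex({0, 2, 3, 4, 6, 7, 11, 12, 14}) = 1
G(41) = mex({0, 1, 2, 3, 5, 6, 7, 9, 10, 11, 12}) = 4
G(42) = mex({0, 1, 2, 3, 4, 5, 6, 9, 10}) = 7
G(43) = mex({0, 1, 3, 4, 5, 7, 9, 10, 12, 15}) = 2
G(44) = mex({0, 2, 3, 4, 5, 6, 7, 9, 10, 12, 15}) = 1
Therefore G(44) = 1.

1


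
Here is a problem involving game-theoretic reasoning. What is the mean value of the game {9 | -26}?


Game = {9 | -26}, a switch {a | b} with numbers a > b.
Its thermograph has left wall a - t and right wall b + t, which meet at t = (a - b)/2, where both equal (a + b)/2. So the mast (mean value) is at (a + b)/2.
Mean = (9 + (-26))/2 = -17/2 = -17/2

-17/2


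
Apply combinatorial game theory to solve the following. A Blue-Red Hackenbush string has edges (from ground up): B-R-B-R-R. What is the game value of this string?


Edges (from ground): B-R-B-R-R
By Berlekamp's sign-expansion rule, a Blue-Red Hackenbush stalk has the value of the surreal number whose sign sequence is the edge sequence with B -> + and R -> -.
Sign sequence: +-+--
Trace the sign expansion in the surreal number tree, starting from 0:
Edge 1: B (sign +) -> bounds (0, +inf), value = 1
Edge 2: R (sign -) -> bounds (0, 1), value = 1/2
Edge 3: B (sign +) -> bounds (1/2, 1), value = 3/4
Edge 4: R (sign -) -> bounds (1/2, 3/4), value = 5/8
Edge 5: R (sign -) -> bounds (1/2, 5/8), value = 9/16
Game value = 9/16

9/16


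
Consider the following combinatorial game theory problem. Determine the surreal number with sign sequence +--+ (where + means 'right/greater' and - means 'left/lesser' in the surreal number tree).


Sign expansion: +--+
Rule: track bounds (lo, hi), initially (-inf, +inf). On '+', the current value becomes lo and we move to the simplest number in (value, hi): value + 1 if hi = +inf, otherwise the midpoint (value + hi)/2. On '-', the current value becomes hi and we move to value - 1 if lo = -inf, otherwise the midpoint (lo + value)/2.
Start at 0.
Step 1: sign = +, move right. Bounds: (0, +inf). Value = 1
Step 2: sign = -, move left. Bounds: (0, 1). Value = 1/2
Step 3: sign = -, move left. Bounds: (0, 1/2). Value = 1/4
Step 4: sign = +, move right. Bounds: (1/4, 1/2). Value = 3/8
The surreal number with sign expansion +--+ is 3/8.

3/8


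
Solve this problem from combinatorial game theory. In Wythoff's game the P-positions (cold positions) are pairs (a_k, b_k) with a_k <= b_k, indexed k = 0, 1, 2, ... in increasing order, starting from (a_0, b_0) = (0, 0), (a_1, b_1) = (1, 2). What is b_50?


By Wythoff's theorem, a_k = floor(k * phi) and b_k = floor(k * phi^2) = a_k + k, where phi = (1 + sqrt(5))/2 is the golden ratio.
phi = (1 + sqrt(5))/2 = 1.618034
phi^2 = phi + 1 = 2.618034
k = 50
k * phi^2 = 50 * 2.618034 = 130.901699
b_50 = floor(k * phi^2) = 130 (check: a_50 + k = 80 + 50 = 130)

130


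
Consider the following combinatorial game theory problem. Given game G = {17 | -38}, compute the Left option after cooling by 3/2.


Original game: {17 | -38} (a switch {a | b} with a > b).
Cooling by t (for t below the temperature (a - b)/2 = 55/2) taxes each move by t: {a | b} cooled by t is {a - t | b + t}.
Cooling amount: t = 3/2
Cooled Left option: 17 - 3/2 = 31/2
Cooled Right option: -38 + 3/2 = -73/2
Cooled game: {31/2 | -73/2}
Left option = 31/2

31/2


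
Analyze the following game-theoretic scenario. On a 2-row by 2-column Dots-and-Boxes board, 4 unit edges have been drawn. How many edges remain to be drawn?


Grid: 2 x 2 boxes, i.e. 3 rows and 3 columns of dots.
Horizontal edges: (rows + 1) * cols = 3 * 2 = 6
Vertical edges: rows * (cols + 1) = 2 * 3 = 6
Total edges: 6 + 6 = 12
Edges drawn: 4
Remaining: 12 - 4 = 8

8


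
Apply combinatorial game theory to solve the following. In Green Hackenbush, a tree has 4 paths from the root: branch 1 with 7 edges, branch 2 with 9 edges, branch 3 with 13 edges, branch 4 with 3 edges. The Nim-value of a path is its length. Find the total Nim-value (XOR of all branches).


The tree has 4 branches from the ground vertex.
In Green Hackenbush, the Nim-value of a simple path of length k is k.
Branch 1: length 7, Nim-value = 7
Branch 2: length 9, Nim-value = 9
Branch 3: length 13, Nim-value = 13
Branch 4: length 3, Nim-value = 3
Total Nim-value = XOR of all branch values:
0 XOR 7 = 7
7 XOR 9 = 14
14 XOR 13 = 3
3 XOR 3 = 0
Nim-value of the tree = 0

0


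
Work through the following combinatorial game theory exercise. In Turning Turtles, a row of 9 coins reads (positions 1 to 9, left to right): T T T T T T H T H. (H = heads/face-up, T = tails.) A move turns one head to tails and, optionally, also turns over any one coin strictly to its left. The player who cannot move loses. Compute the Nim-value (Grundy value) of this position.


Coins: T T T T T T H T H
Key fact: a single head at position k behaves exactly like a Nim heap of size k (turning it to T and optionally flipping a coin at j < k corresponds to moving the heap from k to j, or to 0), and heads combine as a disjunctive sum (two heads at the same place would cancel, matching j XOR j = 0). So the Nim-value is the XOR of the 1-indexed positions of the heads.
Face-up positions (1-indexed): [7, 9]
XOR 0 with 7: 0 XOR 7 = 7
XOR 7 with 9: 7 XOR 9 = 14
Nim-value = 14

14


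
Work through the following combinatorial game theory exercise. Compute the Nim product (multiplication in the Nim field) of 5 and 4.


Nim multiplication is bilinear over XOR: (u XOR v) * w = (u*w) XOR (v*w).
So we split each operand into its bit components and XOR the pairwise Nim products.
5 = 1 + 4 (as XOR of powers of 2).
4 = 4 (as XOR of powers of 2).
Using the standard Nim-product table on single bits:
  2*2 = 3,   2*4 = 8,   2*8 = 12,
  4*4 = 6,   4*8 = 11,  8*8 = 13,
and  1*x = x (identity), k*l = l*k (commutative).
Pairwise Nim products:
  1 * 4 = 4
  4 * 4 = 6
XOR them: 4 XOR 6 = 2.
Result: 5 * 4 = 2 (in Nim).

2


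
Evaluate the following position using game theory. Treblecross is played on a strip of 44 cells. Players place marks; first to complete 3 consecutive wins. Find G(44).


Treblecross: place X on empty cells; 3-in-a-row wins.
Playing within two cells of an existing X lets the opponent win at once, so sensible play treats the cells i-2..i+2 around each X as dead. The player left with no safe cell loses, so this is a normal-play take-away game on strips of safe cells.
Placing X at cell i (0-indexed) of a strip of k safe cells leaves independent strips of sizes max(0, i-2) and max(0, k-i-3). Hence G(k) = mex{ G(max(0,i-2)) XOR G(max(0,k-i-3)) : 0 <= i < k }, with G(0) = 0.
G(1): splits (0,0):0^0=0 -> mex({0}) = 1
G(2): splits (0,0):0^0=0 -> mex({0}) = 1
G(3): splits (0,0):0^0=0 -> mex({0}) = 1
G(4): splits (0,1):0^1=1 (0,0):0^0=0 -> mex({0, 1}) = 2
G(5): splits (0,2):0^1=1 (0,1):0^1=1 (0,0):0^0=0 -> mex({0, 1}) = 2
G(6) = mex({1}) = 0
G(7) = mex({0, 1, 2}) = 3
G(8) = mex({0, 1, 2}) = 3
G(9) = mex({0, 2}) = 1
G(10) = mex({0, 2, 3}) = 1
G(11) = mex({0, 3}) = 1
G(12) = mex({1, 3}) = 0
G(13) = mex({0, 1, 2, 3}) = 4
G(14) = mex({0, 1, 2}) = 3
G(15) = mex({0, 1, 2}) = 3
G(16) = mex({0, 1, 2, 4}) = 3
G(17) = mex({0, 1, 3, 4}) = 2
G(18) = mex({0, 1, 3, 4}) = 2
G(19) = mex({0, 1, 3, 5}) = 2
G(20) = mex({0, 1, 2, 3, 5}) = 4
G(21) = mex({0, 1, 2, 3, 5}) = 4
G(22) = mex({1, 2, 6}) = 0
G(23) = mex({0, 1, 2, 3, 4, 6}) = 5
G(24) = mex({0, 1, 2, 3, 4}) = 5
G(25) = mex({0, 1, 3, 4, 7}) = 2
G(26) = mex({0, 1, 3, 4, 5, 7}) = 2
G(27) = mex({0, 1, 3, 5}) = 2
G(28) = mex({0, 1, 2, 5}) = 3
G(29) = mex({0, 1, 2, 4, 5, 6}) = 3
G(30) = mex({1, 2, 4, 6}) = 0
G(31) = mex({0, 1, 2, 3, 4, 6}) = 5
G(32) = mex({1, 2, 3, 4, 7}) = 0
G(33) = mex({0, 3, 7}) = 1
G(34) = mex({0, 2, 3, 5, 7}) = 1
G(35) = mex({0, 2, 3, 5, 6}) = 1
G(36) = mex({0, 1, 2, 5, 6}) = 3
G(37) = mex({0, 1, 2, 4, 5, 6}) = 3
G(38) = mex({0, 1, 2, 4}) = 3
G(39) = mex({0, 1, 2, 3, 4, 7}) = 5
G(40) = mex({0, 1, 2, 3, 4, 5, 7}) = 6
G(41) = mex({0, 1, 2, 3, 5, 7}) = 4
G(42) = mex({0, 1, 2, 3, 5, 6, 7}) = 4
G(43) = mex({0, 2, 3, 5, 6}) = 1
G(44) = mex({1, 2, 3, 4, 5, 6}) = 0
Therefore G(44) = 0.

0


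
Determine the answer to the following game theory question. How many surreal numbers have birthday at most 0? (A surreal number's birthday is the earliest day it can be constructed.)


Day 0: {|} = 0 is born. Count = 1.
Day n: the number of surreal numbers born by day n is 2^(n+1) - 1.
By day 0: 2^1 - 1 = 1
By day 0: 1 surreal numbers.

1


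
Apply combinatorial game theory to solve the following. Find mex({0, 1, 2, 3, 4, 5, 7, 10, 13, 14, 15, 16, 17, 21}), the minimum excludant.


Set = {0, 1, 2, 3, 4, 5, 7, 10, 13, 14, 15, 16, 17, 21}
0 is in the set.
1 is in the set.
2 is in the set.
3 is in the set.
4 is in the set.
5 is in the set.
6 is NOT in the set. This is the mex.
mex = 6

6


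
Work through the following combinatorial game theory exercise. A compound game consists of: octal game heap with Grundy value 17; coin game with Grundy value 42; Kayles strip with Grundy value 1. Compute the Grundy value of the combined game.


By the Sprague-Grundy theorem, the Grundy value of a sum of games is the XOR of individual Grundy values.
octal game heap: Grundy value = 17. Running XOR: 0 XOR 17 = 17
coin game: Grundy value = 42. Running XOR: 17 XOR 42 = 59
Kayles strip: Grundy value = 1. Running XOR: 59 XOR 1 = 58
The combined Grundy value is 58.

58


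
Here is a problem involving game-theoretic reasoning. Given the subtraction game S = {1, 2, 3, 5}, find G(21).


The subtraction set is S = {1, 2, 3, 5}.
G(k) = mex{ G(k - s) : s in S, s <= k }. We compute iteratively: G(0) = 0.
G(1) = mex({0}) = 1
G(2) = mex({0, 1}) = 2
G(3) = mex({0, 1, 2}) = 3
G(4) = mex({1, 2, 3}) = 0
G(5) = mex({0, 2, 3}) = 1
G(6) = mex({0, 1, 3}) = 2
G(7) = mex({0, 1, 2}) = 3
G(8) = mex({1, 2, 3}) = 0
Observe that G(4)..G(8) = 0, 1, 2, 3, 0 repeats G(0)..G(4) = 0, 1, 2, 3, 0.
For k >= max(S) = 5, G(k) is determined by the previous 5 values G(k-5)..G(k-1); a window of 5 consecutive values has recurred shifted by 4, so by induction G(k + 4) = G(k) for all k >= 0: the sequence is periodic from the start with period 4.
One period: G(0..3) = 0, 1, 2, 3.
21 mod 4 = 1, so G(21) = G(1) = 1.

1


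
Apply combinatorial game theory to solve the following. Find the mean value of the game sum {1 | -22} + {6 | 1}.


G1 = {1 | -22}, G2 = {6 | 1}
Each is a switch {a | b} with numbers a > b; its mean value is (a + b)/2, and mean value is additive over game sums: m(G1 + G2) = m(G1) + m(G2).
Mean of G1 = (1 + (-22))/2 = -21/2 = -21/2
Mean of G2 = (6 + (1))/2 = 7/2 = 7/2
Mean of G1 + G2 = -21/2 + 7/2 = -7

-7


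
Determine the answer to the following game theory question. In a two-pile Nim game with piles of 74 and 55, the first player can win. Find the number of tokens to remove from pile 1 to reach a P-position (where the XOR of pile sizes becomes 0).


Piles: 74 and 55
Current XOR: 74 XOR 55 = 125 (non-zero, so this is an N-position).
To make the XOR zero, we need to find a move that balances the piles.
For pile 1 (size 74): target = 74 XOR 125 = 55
We reduce pile 1 from 74 to 55.
Tokens removed: 74 - 55 = 19
Verification: 55 XOR 55 = 0

19


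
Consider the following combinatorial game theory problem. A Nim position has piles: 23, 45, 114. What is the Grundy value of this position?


We need the XOR (exclusive or) of all pile sizes.
After XOR-ing pile 1 (size 23): 0 XOR 23 = 23
After XOR-ing pile 2 (size 45): 23 XOR 45 = 58
After XOR-ing pile 3 (size 114): 58 XOR 114 = 72
The Nim-value of this position is 72.

72


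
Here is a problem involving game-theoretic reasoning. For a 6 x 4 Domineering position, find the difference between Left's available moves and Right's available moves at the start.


Board is 6 x 4 (rows x cols).
Left (vertical) placements: (rows-1) * cols = 5 * 4 = 20
Right (horizontal) placements: rows * (cols-1) = 6 * 3 = 18
Advantage = Left - Right = 20 - 18 = 2

2


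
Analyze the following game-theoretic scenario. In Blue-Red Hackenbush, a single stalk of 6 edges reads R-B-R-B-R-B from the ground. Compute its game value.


Edges (from ground): R-B-R-B-R-B
By Berlekamp's sign-expansion rule, a Blue-Red Hackenbush stalk has the value of the surreal number whose sign sequence is the edge sequence with B -> + and R -> -.
Sign sequence: -+-+-+
Trace the sign expansion in the surreal number tree, starting from 0:
Edge 1: R (sign -) -> bounds (-inf, 0), value = -1
Edge 2: B (sign +) -> bounds (-1, 0), value = -1/2
Edge 3: R (sign -) -> bounds (-1, -1/2), value = -3/4
Edge 4: B (sign +) -> bounds (-3/4, -1/2), value = -5/8
Edge 5: R (sign -) -> bounds (-3/4, -5/8), value = -11/16
Edge 6: B (sign +) -> bounds (-11/16, -5/8), value = -21/32
Game value = -21/32

-21/32


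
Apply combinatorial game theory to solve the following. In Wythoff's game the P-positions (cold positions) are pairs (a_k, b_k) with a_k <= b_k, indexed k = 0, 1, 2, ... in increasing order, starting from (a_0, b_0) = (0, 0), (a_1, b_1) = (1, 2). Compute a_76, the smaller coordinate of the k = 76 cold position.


By Wythoff's theorem, a_k = floor(k * phi) and b_k = floor(k * phi^2) = a_k + k, where phi = (1 + sqrt(5))/2 is the golden ratio.
phi = (1 + sqrt(5))/2 = 1.618034
k = 76
k * phi = 76 * 1.618034 = 122.970583
a_76 = floor(k * phi) = 122

122


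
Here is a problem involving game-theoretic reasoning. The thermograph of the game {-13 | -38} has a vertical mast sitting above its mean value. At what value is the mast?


Game = {-13 | -38}, a switch {a | b} with numbers a > b.
Its thermograph has left wall a - t and right wall b + t, which meet at t = (a - b)/2, where both equal (a + b)/2. So the mast (mean value) is at (a + b)/2.
Mean = (-13 + (-38))/2 = -51/2 = -51/2

-51/2


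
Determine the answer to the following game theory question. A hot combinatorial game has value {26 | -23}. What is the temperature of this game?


The game is {26 | -23}, a switch {a | b} with numbers a > b.
Cooling {a | b} by t gives {a - t | b + t}, which stops being hot when a - t = b + t, i.e. at t = (a - b)/2. So the temperature of a switch is (a - b)/2.
Temperature = (Left option - Right option) / 2
= (26 - (-23)) / 2
= 49 / 2
= 49/2

49/2


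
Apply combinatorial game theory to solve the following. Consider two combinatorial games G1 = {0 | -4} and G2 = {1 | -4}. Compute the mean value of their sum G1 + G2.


G1 = {0 | -4}, G2 = {1 | -4}
Each is a switch {a | b} with numbers a > b; its mean value is (a + b)/2, and mean value is additive over game sums: m(G1 + G2) = m(G1) + m(G2).
Mean of G1 = (0 + (-4))/2 = -4/2 = -2
Mean of G2 = (1 + (-4))/2 = -3/2 = -3/2
Mean of G1 + G2 = -2 + -3/2 = -7/2

-7/2


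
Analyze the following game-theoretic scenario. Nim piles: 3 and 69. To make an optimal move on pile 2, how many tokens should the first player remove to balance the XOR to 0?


Piles: 3 and 69
Current XOR: 3 XOR 69 = 70 (non-zero, so this is an N-position).
To make the XOR zero, we need to find a move that balances the piles.
For pile 2 (size 69): target = 69 XOR 70 = 3
We reduce pile 2 from 69 to 3.
Tokens removed: 69 - 3 = 66
Verification: 3 XOR 3 = 0

66


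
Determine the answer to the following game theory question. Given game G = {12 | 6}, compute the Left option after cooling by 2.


Original game: {12 | 6} (a switch {a | b} with a > b).
Cooling by t (for t below the temperature (a - b)/2 = 3) taxes each move by t: {a | b} cooled by t is {a - t | b + t}.
Cooling amount: t = 2
Cooled Left option: 12 - 2 = 10
Cooled Right option: 6 + 2 = 8
Cooled game: {10 | 8}
Left option = 10

10


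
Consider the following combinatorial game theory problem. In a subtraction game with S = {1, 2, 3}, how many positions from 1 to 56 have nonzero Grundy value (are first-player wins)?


Subtraction set S = {1, 2, 3}, so G(n) = n mod 4.
G(n) = 0 when n is a multiple of 4.
Multiples of 4 in [1, 56]: 14
N-positions (nonzero Grundy) = 56 - 14 = 42

42


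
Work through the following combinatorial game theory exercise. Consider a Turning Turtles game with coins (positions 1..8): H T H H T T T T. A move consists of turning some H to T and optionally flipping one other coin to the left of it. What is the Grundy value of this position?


Coins: H T H H T T T T
Key fact: a single head at position k behaves exactly like a Nim heap of size k (turning it to T and optionally flipping a coin at j < k corresponds to moving the heap from k to j, or to 0), and heads combine as a disjunctive sum (two heads at the same place would cancel, matching j XOR j = 0). So the Nim-value is the XOR of the 1-indexed positions of the heads.
Face-up positions (1-indexed): [1, 3, 4]
XOR 0 with 1: 0 XOR 1 = 1
XOR 1 with 3: 1 XOR 3 = 2
XOR 2 with 4: 2 XOR 4 = 6
Nim-value = 6

6


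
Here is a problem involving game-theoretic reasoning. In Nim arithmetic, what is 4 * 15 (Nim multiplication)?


Nim multiplication is bilinear over XOR: (u XOR v) * w = (u*w) XOR (v*w).
So we split each operand into its bit components and XOR the pairwise Nim products.
4 = 4 (as XOR of powers of 2).
15 = 1 + 2 + 4 + 8 (as XOR of powers of 2).
Using the standard Nim-product table on single bits:
  2*2 = 3,   2*4 = 8,   2*8 = 12,
  4*4 = 6,   4*8 = 11,  8*8 = 13,
and  1*x = x (identity), k*l = l*k (commutative).
Pairwise Nim products:
  4 * 1 = 4
  4 * 2 = 8
  4 * 4 = 6
  4 * 8 = 11
XOR them: 4 XOR 8 XOR 6 XOR 11 = 1.
Result: 4 * 15 = 1 (in Nim).

1


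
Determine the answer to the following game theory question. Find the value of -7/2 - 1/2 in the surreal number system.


x = -7/2, y = 1/2
Converting to common denominator: 2
x = -7/2, y = 1/2
x - y = -7/2 - 1/2 = -4

-4


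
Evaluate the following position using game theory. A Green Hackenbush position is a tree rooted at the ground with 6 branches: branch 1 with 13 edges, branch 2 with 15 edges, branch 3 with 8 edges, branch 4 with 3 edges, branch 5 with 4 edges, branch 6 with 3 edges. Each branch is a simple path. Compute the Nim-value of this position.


The tree has 6 branches from the ground vertex.
In Green Hackenbush, the Nim-value of a simple path of length k is k.
Branch 1: length 13, Nim-value = 13
Branch 2: length 15, Nim-value = 15
Branch 3: length 8, Nim-value = 8
Branch 4: length 3, Nim-value = 3
Branch 5: length 4, Nim-value = 4
Branch 6: length 3, Nim-value = 3
Total Nim-value = XOR of all branch values:
0 XOR 13 = 13
13 XOR 15 = 2
2 XOR 8 = 10
10 XOR 3 = 9
9 XOR 4 = 13
13 XOR 3 = 14
Nim-value of the tree = 14

14


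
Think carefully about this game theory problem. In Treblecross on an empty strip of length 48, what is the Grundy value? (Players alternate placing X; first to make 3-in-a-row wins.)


Treblecross: place X on empty cells; 3-in-a-row wins.
Playing within two cells of an existing X lets the opponent win at once, so sensible play treats the cells i-2..i+2 around each X as dead. The player left with no safe cell loses, so this is a normal-play take-away game on strips of safe cells.
Placing X at cell i (0-indexed) of a strip of k safe cells leaves independent strips of sizes max(0, i-2) and max(0, k-i-3). Hence G(k) = mex{ G(max(0,i-2)) XOR G(max(0,k-i-3)) : 0 <= i < k }, with G(0) = 0.
G(1): splits (0,0):0^0=0 -> mex({0}) = 1
G(2): splits (0,0):0^0=0 -> mex({0}) = 1
G(3): splits (0,0):0^0=0 -> mex({0}) = 1
G(4): splits (0,1):0^1=1 (0,0):0^0=0 -> mex({0, 1}) = 2
G(5): splits (0,2):0^1=1 (0,1):0^1=1 (0,0):0^0=0 -> mex({0, 1}) = 2
G(6) = mex({1}) = 0
G(7) = mex({0, 1, 2}) = 3
G(8) = mex({0, 1, 2}) = 3
G(9) = mex({0, 2}) = 1
G(10) = mex({0, 2, 3}) = 1
G(11) = mex({0, 3}) = 1
G(12) = mex({1, 3}) = 0
G(13) = mex({0, 1, 2, 3}) = 4
G(14) = mex({0, 1, 2}) = 3
G(15) = mex({0, 1, 2}) = 3
G(16) = mex({0, 1, 2, 4}) = 3
G(17) = mex({0, 1, 3, 4}) = 2
G(18) = mex({0, 1, 3, 4}) = 2
G(19) = mex({0, 1, 3, 5}) = 2
G(20) = mex({0, 1, 2, 3, 5}) = 4
G(21) = mex({0, 1, 2, 3, 5}) = 4
G(22) = mex({1, 2, 6}) = 0
G(23) = mex({0, 1, 2, 3, 4, 6}) = 5
G(24) = mex({0, 1, 2, 3, 4}) = 5
G(25) = mex({0, 1, 3, 4, 7}) = 2
G(26) = mex({0, 1, 3, 4, 5, 7}) = 2
G(27) = mex({0, 1, 3, 5}) = 2
G(28) = mex({0, 1, 2, 5}) = 3
G(29) = mex({0, 1, 2, 4, 5, 6}) = 3
G(30) = mex({1, 2, 4, 6}) = 0
G(31) = mex({0, 1, 2, 3, 4, 6}) = 5
G(32) = mex({1, 2, 3, 4, 7}) = 0
G(33) = mex({0, 3, 7}) = 1
G(34) = mex({0, 2, 3, 5, 7}) = 1
G(35) = mex({0, 2, 3, 5, 6}) = 1
G(36) = mex({0, 1, 2, 5, 6}) = 3
G(37) = mex({0, 1, 2, 4, 5, 6}) = 3
G(38) = mex({0, 1, 2, 4}) = 3
G(39) = mex({0, 1, 2, 3, 4, 7}) = 5
G(40) = mex({0, 1, 2, 3, 4, 5, 7}) = 6
G(41) = mex({0, 1, 2, 3, 5, 7}) = 4
G(42) = mex({0, 1, 2, 3, 5, 6, 7}) = 4
G(43) = mex({0, 2, 3, 5, 6}) = 1
G(44) = mex({1, 2, 3, 4, 5, 6}) = 0
G(45) = mex({0, 1, 2, 3, 4, 6, 7}) = 5
G(46) = mex({0, 1, 2, 3, 4, 7}) = 5
G(47) = mex({0, 1, 2, 3, 4, 5, 7}) = 6
G(48) = mex({0, 1, 2, 3, 4, 5, 7}) = 6
Therefore G(48) = 6.

6


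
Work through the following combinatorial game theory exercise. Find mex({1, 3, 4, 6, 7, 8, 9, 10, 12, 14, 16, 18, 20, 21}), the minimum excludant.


Set = {1, 3, 4, 6, 7, 8, 9, 10, 12, 14, 16, 18, 20, 21}
0 is NOT in the set. This is the mex.
mex = 0

0


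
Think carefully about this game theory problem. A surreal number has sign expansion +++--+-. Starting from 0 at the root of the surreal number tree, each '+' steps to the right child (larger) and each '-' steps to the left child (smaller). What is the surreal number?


Sign expansion: +++--+-
Rule: track bounds (lo, hi), initially (-inf, +inf). On '+', the current value becomes lo and we move to the simplest number in (value, hi): value + 1 if hi = +inf, otherwise the midpoint (value + hi)/2. On '-', the current value becomes hi and we move to value - 1 if lo = -inf, otherwise the midpoint (lo + value)/2.
Start at 0.
Step 1: sign = +, move right. Bounds: (0, +inf). Value = 1
Step 2: sign = +, move right. Bounds: (1, +inf). Value = 2
Step 3: sign = +, move right. Bounds: (2, +inf). Value = 3
Step 4: sign = -, move left. Bounds: (2, 3). Value = 5/2
Step 5: sign = -, move left. Bounds: (2, 5/2). Value = 9/4
Step 6: sign = +, move right. Bounds: (9/4, 5/2). Value = 19/8
Step 7: sign = -, move left. Bounds: (9/4, 19/8). Value = 37/16
The surreal number with sign expansion +++--+- is 37/16.

37/16


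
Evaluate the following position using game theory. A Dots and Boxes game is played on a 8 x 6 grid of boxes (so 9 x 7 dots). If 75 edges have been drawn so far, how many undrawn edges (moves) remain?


Grid: 8 x 6 boxes, i.e. 9 rows and 7 columns of dots.
Horizontal edges: (rows + 1) * cols = 9 * 6 = 54
Vertical edges: rows * (cols + 1) = 8 * 7 = 56
Total edges: 54 + 56 = 110
Edges drawn: 75
Remaining: 110 - 75 = 35

35


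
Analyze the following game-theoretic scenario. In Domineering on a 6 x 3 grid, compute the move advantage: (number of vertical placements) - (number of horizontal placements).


Board is 6 x 3 (rows x cols).
Left (vertical) placements: (rows-1) * cols = 5 * 3 = 15
Right (horizontal) placements: rows * (cols-1) = 6 * 2 = 12
Advantage = Left - Right = 15 - 12 = 3

3


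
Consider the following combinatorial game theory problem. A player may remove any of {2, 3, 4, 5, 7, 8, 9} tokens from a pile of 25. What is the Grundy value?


The subtraction set is S = {2, 3, 4, 5, 7, 8, 9}.
G(k) = mex{ G(k - s) : s in S, s <= k }. We compute iteratively: G(0) = 0.
G(1) = mex({}) = 0
G(2) = mex({0}) = 1
G(3) = mex({0}) = 1
G(4) = mex({0, 1}) = 2
G(5) = mex({0, 1}) = 2
G(6) = mex({0, 1, 2}) = 3
G(7) = mex({0, 1, 2}) = 3
G(8) = mex({0, 1, 2, 3}) = 4
G(9) = mex({0, 1, 2, 3}) = 4
G(10) = mex({0, 1, 2, 3, 4}) = 5
G(11) = mex({1, 2, 3, 4}) = 0
G(12) = mex({1, 2, 3, 4, 5}) = 0
G(13) = mex({0, 2, 3, 4, 5}) = 1
G(14) = mex({0, 2, 3, 4, 5}) = 1
G(15) = mex({0, 1, 3, 4, 5}) = 2
G(16) = mex({0, 1, 3, 4}) = 2
G(17) = mex({0, 1, 2, 4, 5}) = 3
G(18) = mex({0, 1, 2, 4, 5}) = 3
G(19) = mex({0, 1, 2, 3, 5}) = 4
Observe that G(11)..G(19) = 0, 0, 1, 1, 2, 2, 3, 3, 4 repeats G(0)..G(8) = 0, 0, 1, 1, 2, 2, 3, 3, 4.
For k >= max(S) = 9, G(k) is determined by the previous 9 values G(k-9)..G(k-1); a window of 9 consecutive values has recurred shifted by 11, so by induction G(k + 11) = G(k) for all k >= 0: the sequence is periodic from the start with period 11.
One period: G(0..10) = 0, 0, 1, 1, 2, 2, 3, 3, 4, 4, 5.
25 mod 11 = 3, so G(25) = G(3) = 1.

1


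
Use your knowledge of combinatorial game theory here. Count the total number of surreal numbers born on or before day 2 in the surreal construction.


Day 0: {|} = 0 is born. Count = 1.
Day n: the number of surreal numbers born by day n is 2^(n+1) - 1.
By day 0: 2^1 - 1 = 1
By day 1: 2^2 - 1 = 3
By day 2: 2^3 - 1 = 7
By day 2: 7 surreal numbers.

7


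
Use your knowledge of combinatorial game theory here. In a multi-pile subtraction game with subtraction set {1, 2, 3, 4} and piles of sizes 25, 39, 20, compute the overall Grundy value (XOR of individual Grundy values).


Subtraction set: {1, 2, 3, 4}
For this subtraction set, G(n) = n mod 5 (period = max + 1 = 5).
Pile 1 (size 25): G(25) = 25 mod 5 = 0
Pile 2 (size 39): G(39) = 39 mod 5 = 4
Pile 3 (size 20): G(20) = 20 mod 5 = 0
Total Grundy value = XOR of all: 0 XOR 4 XOR 0 = 4

4


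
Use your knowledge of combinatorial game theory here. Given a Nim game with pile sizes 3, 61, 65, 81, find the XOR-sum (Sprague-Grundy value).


We need the XOR (exclusive or) of all pile sizes.
After XOR-ing pile 1 (size 3): 0 XOR 3 = 3
After XOR-ing pile 2 (size 61): 3 XOR 61 = 62
After XOR-ing pile 3 (size 65): 62 XOR 65 = 127
After XOR-ing pile 4 (size 81): 127 XOR 81 = 46
The Nim-value of this position is 46.

46


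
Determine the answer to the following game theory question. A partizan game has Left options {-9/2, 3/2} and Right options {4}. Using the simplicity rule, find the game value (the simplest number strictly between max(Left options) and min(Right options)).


Left options: {-9/2, 3/2}, max = 3/2
Right options: {4}, min = 4
All options are numbers and max(Left) < min(Right), so by the simplicity theorem the value is the simplest (earliest-born) number strictly between 3/2 and 4.
Integers 2 through 3 all lie strictly between 3/2 and 4.
Among integers, the simplest (lowest birthday = smallest |n|; 0 is born on day 0, +-n on day n) is 2.
No non-integer in the interval can be simpler: if x is a non-integer in the interval, then floor(x) or ceil(x) also lies in the interval (the interval contains an integer), and both are proper prefixes of x's sign expansion, i.e. born earlier. So the game value is 2.
Game value = 2

2


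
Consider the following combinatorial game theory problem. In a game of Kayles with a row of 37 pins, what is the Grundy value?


Kayles: a move removes 1 or 2 adjacent pins from a contiguous row.
Removing pins from a row of k leaves two independent rows (a, b) with a + b = k - 1 (one pin) or a + b = k - 2 (two pins); an end removal gives a = 0.
By Sprague-Grundy, G(k) = mex{ G(a) XOR G(b) } over all these splits. G(0) = 0.
G(1): splits (0,0):0^0=0 -> mex({0}) = 1
G(2): splits (0,1):0^1=1 (0,0):0^0=0 -> mex({0, 1}) = 2
G(3): splits (0,2):0^2=2 (1,1):1^1=0 (0,1):0^1=1 -> mex({0, 1, 2}) = 3
G(4): splits (0,3):0^3=3 (1,2):1^2=3 (0,2):0^2=2 (1,1):1^1=0 -> mex({0, 2, 3}) = 1
G(5): splits (0,4):0^1=1 (1,3):1^3=2 (2,2):2^2=0 (0,3):0^3=3 (1,2):1^2=3 -> mex({0, 1, 2, 3}) = 4
G(6) = mex({0, 1, 2, 4}) = 3
G(7) = mex({0, 1, 3, 4, 5}) = 2
G(8) = mex({0, 2, 3, 5, 6}) = 1
G(9) = mex({0, 1, 2, 3, 6, 7}) = 4
G(10) = mex({0, 1, 3, 4, 5, 7}) = 2
G(11) = mex({0, 1, 2, 3, 4, 5}) = 6
G(12) = mex({0, 1, 2, 3, 5, 6, 7}) = 4
G(13) = mex({0, 2, 3, 4, 6, 7}) = 1
G(14) = mex({0, 1, 4, 5, 6, 7}) = 2
G(15) = mex({0, 1, 2, 3, 4, 5, 6}) = 7
G(16) = mex({0, 2, 3, 5, 6, 7}) = 1
G(17) = mex({0, 1, 2, 3, 5, 6, 7}) = 4
G(18) = mex({0, 1, 2, 4, 5, 6}) = 3
G(19) = mex({0, 1, 3, 4, 5, 7}) = 2
G(20) = mex({0, 2, 3, 4, 5, 6, 7}) = 1
G(21) = mex({0, 1, 2, 3, 5, 6, 7}) = 4
G(22) = mex({0, 1, 2, 3, 4, 5, 7}) = 6
G(23) = mex({0, 1, 2, 3, 4, 5, 6}) = 7
G(24) = mex({0, 1, 2, 3, 5, 6, 7}) = 4
G(25) = mex({0, 2, 3, 4, 6, 7}) = 1
G(26) = mex({0, 1, 3, 4, 5, 6, 7}) = 2
G(27) = mex({0, 1, 2, 3, 4, 5, 6, 7}) = 8
G(28) = mex({0, 1, 2, 3, 4, 6, 7, 8}) = 5
G(29) = mex({0, 1, 2, 3, 5, 6, 7, 8, 9}) = 4
G(30) = mex({0, 1, 2, 3, 4, 5, 6, 9, 10}) = 7
G(31) = mex({0, 1, 3, 4, 5, 7, 10, 11}) = 2
G(32) = mex({0, 2, 3, 4, 5, 6, 7, 9, 11}) = 1
G(33) = mex({0, 1, 2, 3, 4, 5, 6, 7, 9, 12}) = 8
G(34) = mex({0, 1, 2, 3, 4, 5, 7, 8, 11, 12}) = 6
G(35) = mex({0, 1, 2, 3, 4, 5, 6, 8, 9, 10, 11}) = 7
G(36) = mex({0, 1, 2, 3, 5, 6, 7, 9, 10}) = 4
G(37) = mex({0, 2, 3, 4, 6, 7, 9, 10, 11, 12}) = 1
Therefore G(37) = 1.

1
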